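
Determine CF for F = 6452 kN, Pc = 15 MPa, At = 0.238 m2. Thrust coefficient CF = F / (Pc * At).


CF = 6452000 / (15e6 * 0.238) = 1.81

1.81


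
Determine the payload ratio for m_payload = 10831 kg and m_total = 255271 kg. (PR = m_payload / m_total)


PR = 10831 / 255271 = 0.0424

0.0424


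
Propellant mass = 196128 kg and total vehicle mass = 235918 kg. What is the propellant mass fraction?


PMF = 196128 / 235918 = 0.831

0.831


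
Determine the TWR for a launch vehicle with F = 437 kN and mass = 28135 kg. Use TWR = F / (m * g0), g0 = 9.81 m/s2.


TWR = 437000 / (28135 * 9.81) = 1.58

1.58


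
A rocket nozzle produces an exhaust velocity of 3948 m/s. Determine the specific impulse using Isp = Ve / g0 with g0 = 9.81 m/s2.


Isp = Ve / g0 = 3948 / 9.81 = 402.4 s

402.4 s


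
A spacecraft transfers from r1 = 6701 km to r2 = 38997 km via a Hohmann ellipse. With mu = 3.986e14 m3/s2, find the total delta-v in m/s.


V1 = sqrt(mu/r1) = 7712.57 m/s
dV1 = V1*(sqrt(2*r2/(r1+r2)) - 1) = 2363.27 m/s
V2 = sqrt(mu/r2) = 3197.08 m/s
dV2 = V2*(1 - sqrt(2*r1/(r1+r2))) = 1465.71 m/s
Total dV = 3829 m/s

3829 m/s


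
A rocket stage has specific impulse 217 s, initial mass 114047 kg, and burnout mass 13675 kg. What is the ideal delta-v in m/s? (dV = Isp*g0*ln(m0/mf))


Ve = 217 * 9.81 = 2128.77 m/s
dV = 2128.77 * ln(114047/13675) = 4515 m/s

4515 m/s


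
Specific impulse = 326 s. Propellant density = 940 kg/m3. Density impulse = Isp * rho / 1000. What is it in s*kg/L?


rho*Isp = 326 * 940 / 1000 = 306 s*kg/L

306 s*kg/L


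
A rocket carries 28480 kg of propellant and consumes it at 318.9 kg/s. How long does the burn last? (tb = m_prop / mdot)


tb = 28480 / 318.9 = 89.3 s

89.3 s


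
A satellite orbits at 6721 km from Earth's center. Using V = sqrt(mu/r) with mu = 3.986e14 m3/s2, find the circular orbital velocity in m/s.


V = sqrt(3.986e14 / 6721000) = 7701 m/s

7701 m/s


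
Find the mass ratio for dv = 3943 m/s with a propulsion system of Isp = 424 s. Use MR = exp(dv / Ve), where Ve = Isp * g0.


Ve = 424 * 9.81 = 4159.44 m/s
MR = exp(3943 / 4159.44) = 2.58

2.58


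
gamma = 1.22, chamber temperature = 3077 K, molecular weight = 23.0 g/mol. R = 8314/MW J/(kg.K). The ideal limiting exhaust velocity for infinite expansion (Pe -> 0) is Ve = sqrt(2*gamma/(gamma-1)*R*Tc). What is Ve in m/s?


R = 8314 / 23.0 = 361.48 J/(kg.K)
Ve = sqrt(2 * 1.22 / (1.22 - 1) * 361.48 * 3077) = 3512 m/s

3512 m/s


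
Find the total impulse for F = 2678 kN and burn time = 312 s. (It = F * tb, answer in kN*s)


It = 2678 * 312 = 835536 kN*s

835536 kN*s


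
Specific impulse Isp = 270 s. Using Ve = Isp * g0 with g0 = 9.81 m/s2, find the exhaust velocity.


Ve = Isp * g0 = 270 * 9.81 = 2648.7 m/s

2648.7 m/s


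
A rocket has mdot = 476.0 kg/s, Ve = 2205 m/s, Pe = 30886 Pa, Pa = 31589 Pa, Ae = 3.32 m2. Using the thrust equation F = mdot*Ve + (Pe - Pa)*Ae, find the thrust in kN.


F = 476.0 * 2205 + (30886 - 31589) * 3.32 = 1.0472e+06 N = 1047.2 kN

1047.2 kN


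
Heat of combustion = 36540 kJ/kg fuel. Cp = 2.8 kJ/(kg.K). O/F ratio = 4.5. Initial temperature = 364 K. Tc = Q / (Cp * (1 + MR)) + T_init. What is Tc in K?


Tc = 36540 / (2.8 * (1 + 4.5)) + 364 = 2737 K

2737 K


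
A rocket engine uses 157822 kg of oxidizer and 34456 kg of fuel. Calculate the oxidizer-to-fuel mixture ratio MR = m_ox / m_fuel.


MR = 157822 / 34456 = 4.58

4.58


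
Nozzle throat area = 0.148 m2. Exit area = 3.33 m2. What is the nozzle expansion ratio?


AR = 3.33 / 0.148 = 22.5

22.5


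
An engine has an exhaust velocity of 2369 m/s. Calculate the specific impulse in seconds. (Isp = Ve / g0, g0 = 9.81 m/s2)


Isp = Ve / g0 = 2369 / 9.81 = 241.5 s

241.5 s


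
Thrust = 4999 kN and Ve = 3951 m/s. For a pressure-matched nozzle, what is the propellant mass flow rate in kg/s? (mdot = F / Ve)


mdot = F / Ve = 4999000 / 3951 = 1265.2 kg/s

1265.2 kg/s


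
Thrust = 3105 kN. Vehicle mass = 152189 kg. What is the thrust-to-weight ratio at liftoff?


TWR = 3105000 / (152189 * 9.81) = 2.08

2.08


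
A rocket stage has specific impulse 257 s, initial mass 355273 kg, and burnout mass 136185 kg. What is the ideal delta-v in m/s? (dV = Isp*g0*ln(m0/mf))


Ve = 257 * 9.81 = 2521.17 m/s
dV = 2521.17 * ln(355273/136185) = 2417 m/s

2417 m/s


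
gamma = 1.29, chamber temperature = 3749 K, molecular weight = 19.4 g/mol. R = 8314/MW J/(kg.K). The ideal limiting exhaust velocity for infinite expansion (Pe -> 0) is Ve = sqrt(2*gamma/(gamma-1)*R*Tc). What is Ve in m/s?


R = 8314 / 19.4 = 428.56 J/(kg.K)
Ve = sqrt(2 * 1.29 / (1.29 - 1) * 428.56 * 3749) = 3781 m/s

3781 m/s


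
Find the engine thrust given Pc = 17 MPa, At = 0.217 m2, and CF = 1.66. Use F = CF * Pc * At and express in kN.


F = 1.66 * 17e6 * 0.217 = 6.1237e+06 N = 6123.7 kN

6123.7 kN


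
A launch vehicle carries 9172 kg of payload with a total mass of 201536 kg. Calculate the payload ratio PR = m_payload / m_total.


PR = 9172 / 201536 = 0.0455

0.0455


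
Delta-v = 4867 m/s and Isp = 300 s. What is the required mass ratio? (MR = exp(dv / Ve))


Ve = 300 * 9.81 = 2943.0 m/s
MR = exp(4867 / 2943.0) = 5.227

5.227


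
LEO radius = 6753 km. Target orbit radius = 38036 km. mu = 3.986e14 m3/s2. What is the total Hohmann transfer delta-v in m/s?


V1 = sqrt(mu/r1) = 7682.81 m/s
dV1 = V1*(sqrt(2*r2/(r1+r2)) - 1) = 2329.79 m/s
V2 = sqrt(mu/r2) = 3237.21 m/s
dV2 = V2*(1 - sqrt(2*r1/(r1+r2))) = 1459.55 m/s
Total dV = 3789 m/s

3789 m/s


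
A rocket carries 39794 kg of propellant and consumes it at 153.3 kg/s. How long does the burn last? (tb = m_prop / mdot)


tb = 39794 / 153.3 = 259.6 s

259.6 s


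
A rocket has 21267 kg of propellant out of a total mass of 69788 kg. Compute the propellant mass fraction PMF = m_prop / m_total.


PMF = 21267 / 69788 = 0.305

0.305


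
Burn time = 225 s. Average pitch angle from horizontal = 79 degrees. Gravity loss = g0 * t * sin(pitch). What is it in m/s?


GL = 9.81 * 225 * sin(79 deg) = 2167 m/s

2167 m/s


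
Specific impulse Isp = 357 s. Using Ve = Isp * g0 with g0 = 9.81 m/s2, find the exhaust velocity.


Ve = Isp * g0 = 357 * 9.81 = 3502.2 m/s

3502.2 m/s


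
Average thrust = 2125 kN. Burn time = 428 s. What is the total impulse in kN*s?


It = 2125 * 428 = 909500 kN*s

909500 kN*s


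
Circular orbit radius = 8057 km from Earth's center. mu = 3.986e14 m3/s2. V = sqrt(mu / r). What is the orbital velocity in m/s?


V = sqrt(3.986e14 / 8057000) = 7034 m/s

7034 m/s


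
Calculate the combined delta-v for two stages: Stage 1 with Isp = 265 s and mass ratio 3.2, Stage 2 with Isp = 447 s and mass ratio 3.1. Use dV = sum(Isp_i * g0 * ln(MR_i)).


dV1 = 265 * 9.81 * ln(3.2) = 3023.8 m/s
dV2 = 447 * 9.81 * ln(3.1) = 4961.3 m/s
Total dV = 3023.8 + 4961.3 = 7985.1 m/s ~ 7985 m/s

7985 m/s


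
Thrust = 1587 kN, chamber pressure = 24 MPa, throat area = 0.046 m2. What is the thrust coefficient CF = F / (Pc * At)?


CF = 1587000 / (24e6 * 0.046) = 1.44

1.44


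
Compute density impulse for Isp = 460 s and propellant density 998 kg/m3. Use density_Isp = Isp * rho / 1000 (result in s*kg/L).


rho*Isp = 460 * 998 / 1000 = 459 s*kg/L

459 s*kg/L


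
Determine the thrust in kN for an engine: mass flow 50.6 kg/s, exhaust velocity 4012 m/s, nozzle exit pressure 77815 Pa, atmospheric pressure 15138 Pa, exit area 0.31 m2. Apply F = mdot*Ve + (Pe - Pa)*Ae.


F = 50.6 * 4012 + (77815 - 15138) * 0.31 = 222437.0 N = 222.4 kN

222.4 kN


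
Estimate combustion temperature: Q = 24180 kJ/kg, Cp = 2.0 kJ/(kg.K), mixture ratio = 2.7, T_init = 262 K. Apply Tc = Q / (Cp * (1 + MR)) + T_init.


Tc = 24180 / (2.0 * (1 + 2.7)) + 262 = 3530 K

3530 K


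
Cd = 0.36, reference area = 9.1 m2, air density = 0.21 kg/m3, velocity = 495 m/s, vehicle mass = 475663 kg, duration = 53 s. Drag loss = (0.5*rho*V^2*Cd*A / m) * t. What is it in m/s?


D = 0.5 * 0.21 * 495^2 * 0.36 * 9.1 = 84283.7 N
a = 84283.7 / 475663 = 0.1772 m/s2
dV = 0.1772 * 53 = 9.4 m/s

9.4 m/s


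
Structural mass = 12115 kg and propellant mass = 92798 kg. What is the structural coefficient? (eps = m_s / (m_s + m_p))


eps = 12115 / (12115 + 92798) = 0.1155

0.1155


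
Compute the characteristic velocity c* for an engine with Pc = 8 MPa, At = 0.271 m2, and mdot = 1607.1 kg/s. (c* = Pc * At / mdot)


c* = 8e6 * 0.271 / 1607.1 = 1349 m/s

1349 m/s


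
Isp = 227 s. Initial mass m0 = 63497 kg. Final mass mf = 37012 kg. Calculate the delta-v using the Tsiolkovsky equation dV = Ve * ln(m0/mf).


Ve = 227 * 9.81 = 2226.87 m/s
dV = 2226.87 * ln(63497/37012) = 1202 m/s

1202 m/s


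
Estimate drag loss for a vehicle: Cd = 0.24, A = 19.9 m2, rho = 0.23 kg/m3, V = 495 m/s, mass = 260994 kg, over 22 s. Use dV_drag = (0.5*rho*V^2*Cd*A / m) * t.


D = 0.5 * 0.23 * 495^2 * 0.24 * 19.9 = 134577.53 N
a = 134577.53 / 260994 = 0.5156 m/s2
dV = 0.5156 * 22 = 11.3 m/s

11.3 m/s


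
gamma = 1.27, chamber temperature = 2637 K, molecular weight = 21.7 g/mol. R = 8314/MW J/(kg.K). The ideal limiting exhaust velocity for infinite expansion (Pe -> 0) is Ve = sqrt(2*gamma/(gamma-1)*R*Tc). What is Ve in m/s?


R = 8314 / 21.7 = 383.13 J/(kg.K)
Ve = sqrt(2 * 1.27 / (1.27 - 1) * 383.13 * 2637) = 3083 m/s

3083 m/s


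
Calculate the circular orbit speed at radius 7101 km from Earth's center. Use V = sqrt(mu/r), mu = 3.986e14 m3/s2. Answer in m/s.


V = sqrt(3.986e14 / 7101000) = 7492 m/s

7492 m/s


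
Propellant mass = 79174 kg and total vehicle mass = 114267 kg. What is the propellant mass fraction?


PMF = 79174 / 114267 = 0.693

0.693


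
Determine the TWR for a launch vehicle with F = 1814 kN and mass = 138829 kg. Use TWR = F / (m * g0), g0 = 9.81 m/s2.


TWR = 1814000 / (138829 * 9.81) = 1.33

1.33


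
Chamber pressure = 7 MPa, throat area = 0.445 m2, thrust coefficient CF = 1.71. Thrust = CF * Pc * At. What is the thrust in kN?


F = 1.71 * 7e6 * 0.445 = 5.3266e+06 N = 5326.6 kN

5326.6 kN


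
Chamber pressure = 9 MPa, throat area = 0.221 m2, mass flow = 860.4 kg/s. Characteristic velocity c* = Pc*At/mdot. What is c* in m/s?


c* = 9e6 * 0.221 / 860.4 = 2312 m/s

2312 m/s


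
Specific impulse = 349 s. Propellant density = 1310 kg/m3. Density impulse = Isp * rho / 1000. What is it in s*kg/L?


rho*Isp = 349 * 1310 / 1000 = 457 s*kg/L

457 s*kg/L


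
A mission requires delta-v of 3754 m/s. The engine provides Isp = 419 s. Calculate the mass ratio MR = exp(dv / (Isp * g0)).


Ve = 419 * 9.81 = 4110.39 m/s
MR = exp(3754 / 4110.39) = 2.493

2.493


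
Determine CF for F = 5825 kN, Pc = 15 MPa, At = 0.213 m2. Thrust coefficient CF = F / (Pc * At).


CF = 5825000 / (15e6 * 0.213) = 1.82

1.82


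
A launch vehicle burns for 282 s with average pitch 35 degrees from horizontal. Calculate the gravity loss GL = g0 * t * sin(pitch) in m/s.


GL = 9.81 * 282 * sin(35 deg) = 1587 m/s

1587 m/s


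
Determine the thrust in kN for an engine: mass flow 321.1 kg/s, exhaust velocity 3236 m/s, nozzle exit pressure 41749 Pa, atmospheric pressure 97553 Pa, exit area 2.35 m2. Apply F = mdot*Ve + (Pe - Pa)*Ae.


F = 321.1 * 3236 + (41749 - 97553) * 2.35 = 907940.0 N = 907.9 kN

907.9 kN


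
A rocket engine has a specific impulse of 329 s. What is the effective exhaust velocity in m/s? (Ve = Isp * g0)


Ve = Isp * g0 = 329 * 9.81 = 3227.5 m/s

3227.5 m/s


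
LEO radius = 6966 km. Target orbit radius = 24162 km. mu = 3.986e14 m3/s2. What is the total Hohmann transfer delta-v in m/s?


V1 = sqrt(mu/r1) = 7564.44 m/s
dV1 = V1*(sqrt(2*r2/(r1+r2)) - 1) = 1860.59 m/s
V2 = sqrt(mu/r2) = 4061.65 m/s
dV2 = V2*(1 - sqrt(2*r1/(r1+r2))) = 1344.37 m/s
Total dV = 3205 m/s

3205 m/s


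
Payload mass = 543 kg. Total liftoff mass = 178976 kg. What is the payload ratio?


PR = 543 / 178976 = 0.003

0.003


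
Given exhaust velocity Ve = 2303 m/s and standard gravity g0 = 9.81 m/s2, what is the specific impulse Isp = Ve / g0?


Isp = Ve / g0 = 2303 / 9.81 = 234.8 s

234.8 s


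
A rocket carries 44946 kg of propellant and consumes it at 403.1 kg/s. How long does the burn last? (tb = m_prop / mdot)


tb = 44946 / 403.1 = 111.5 s

111.5 s


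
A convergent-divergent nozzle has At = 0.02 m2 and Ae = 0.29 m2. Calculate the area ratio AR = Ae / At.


AR = 0.29 / 0.02 = 14.5

14.5


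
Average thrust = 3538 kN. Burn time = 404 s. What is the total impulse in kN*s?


It = 3538 * 404 = 1429352 kN*s

1429352 kN*s


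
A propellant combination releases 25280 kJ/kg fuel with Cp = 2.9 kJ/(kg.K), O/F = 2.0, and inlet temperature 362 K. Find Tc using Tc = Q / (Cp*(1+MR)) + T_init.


Tc = 25280 / (2.9 * (1 + 2.0)) + 362 = 3268 K

3268 K


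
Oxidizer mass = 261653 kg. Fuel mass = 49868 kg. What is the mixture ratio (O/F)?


MR = 261653 / 49868 = 5.25

5.25


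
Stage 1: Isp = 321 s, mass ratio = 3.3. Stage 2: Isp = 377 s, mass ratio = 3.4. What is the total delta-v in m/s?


dV1 = 321 * 9.81 * ln(3.3) = 3759.7 m/s
dV2 = 377 * 9.81 * ln(3.4) = 4526.0 m/s
Total dV = 3759.7 + 4526.0 = 8285.7 m/s ~ 8286 m/s

8286 m/s


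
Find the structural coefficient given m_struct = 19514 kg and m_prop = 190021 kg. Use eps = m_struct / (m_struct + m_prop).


eps = 19514 / (19514 + 190021) = 0.0931

0.0931


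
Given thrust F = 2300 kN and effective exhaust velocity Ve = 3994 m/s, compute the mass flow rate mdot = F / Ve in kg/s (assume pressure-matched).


mdot = F / Ve = 2300000 / 3994 = 575.9 kg/s

575.9 kg/s


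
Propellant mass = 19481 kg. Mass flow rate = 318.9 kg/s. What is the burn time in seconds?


tb = 19481 / 318.9 = 61.1 s

61.1 s


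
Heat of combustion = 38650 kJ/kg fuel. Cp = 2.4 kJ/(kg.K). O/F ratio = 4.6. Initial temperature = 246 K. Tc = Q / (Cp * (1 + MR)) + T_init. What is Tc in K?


Tc = 38650 / (2.4 * (1 + 4.6)) + 246 = 3122 K

3122 K


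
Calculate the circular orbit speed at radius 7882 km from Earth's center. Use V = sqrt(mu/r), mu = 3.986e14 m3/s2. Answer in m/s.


V = sqrt(3.986e14 / 7882000) = 7111 m/s

7111 m/s


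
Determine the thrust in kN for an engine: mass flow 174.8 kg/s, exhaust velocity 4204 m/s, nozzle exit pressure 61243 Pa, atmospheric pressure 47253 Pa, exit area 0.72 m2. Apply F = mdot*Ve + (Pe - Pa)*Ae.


F = 174.8 * 4204 + (61243 - 47253) * 0.72 = 744932.0 N = 744.9 kN

744.9 kN


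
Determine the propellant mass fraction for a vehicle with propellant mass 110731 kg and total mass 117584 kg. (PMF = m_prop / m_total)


PMF = 110731 / 117584 = 0.942

0.942


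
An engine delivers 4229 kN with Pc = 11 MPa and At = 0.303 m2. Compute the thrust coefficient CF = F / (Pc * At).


CF = 4229000 / (11e6 * 0.303) = 1.27

1.27


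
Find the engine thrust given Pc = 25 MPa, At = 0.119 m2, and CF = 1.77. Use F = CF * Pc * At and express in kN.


F = 1.77 * 25e6 * 0.119 = 5.2658e+06 N = 5265.8 kN

5265.8 kN


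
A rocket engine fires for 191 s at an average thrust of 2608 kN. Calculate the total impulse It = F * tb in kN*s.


It = 2608 * 191 = 498128 kN*s

498128 kN*s


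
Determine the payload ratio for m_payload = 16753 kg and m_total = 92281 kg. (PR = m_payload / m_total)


PR = 16753 / 92281 = 0.1815

0.1815


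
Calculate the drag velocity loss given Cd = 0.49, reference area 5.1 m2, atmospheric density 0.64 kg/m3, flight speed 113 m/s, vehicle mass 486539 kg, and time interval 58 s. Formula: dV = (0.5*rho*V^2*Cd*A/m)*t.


D = 0.5 * 0.64 * 113^2 * 0.49 * 5.1 = 10211.11 N
a = 10211.11 / 486539 = 0.021 m/s2
dV = 0.021 * 58 = 1.2 m/s

1.2 m/s


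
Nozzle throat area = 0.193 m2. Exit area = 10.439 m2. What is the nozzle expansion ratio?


AR = 10.439 / 0.193 = 54.1

54.1


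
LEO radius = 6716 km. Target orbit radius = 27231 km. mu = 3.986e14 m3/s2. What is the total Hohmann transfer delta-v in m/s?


V1 = sqrt(mu/r1) = 7703.95 m/s
dV1 = V1*(sqrt(2*r2/(r1+r2)) - 1) = 2054.02 m/s
V2 = sqrt(mu/r2) = 3825.93 m/s
dV2 = V2*(1 - sqrt(2*r1/(r1+r2))) = 1419.31 m/s
Total dV = 3473 m/s

3473 m/s


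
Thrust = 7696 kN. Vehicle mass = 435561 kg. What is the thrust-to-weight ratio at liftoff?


TWR = 7696000 / (435561 * 9.81) = 1.8

1.8


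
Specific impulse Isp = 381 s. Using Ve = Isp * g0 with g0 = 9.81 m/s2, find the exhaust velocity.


Ve = Isp * g0 = 381 * 9.81 = 3737.6 m/s

3737.6 m/s


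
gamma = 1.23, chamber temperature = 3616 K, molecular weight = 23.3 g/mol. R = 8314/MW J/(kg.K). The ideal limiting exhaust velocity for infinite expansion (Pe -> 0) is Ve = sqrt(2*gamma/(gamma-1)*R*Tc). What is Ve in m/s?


R = 8314 / 23.3 = 356.82 J/(kg.K)
Ve = sqrt(2 * 1.23 / (1.23 - 1) * 356.82 * 3616) = 3715 m/s

3715 m/s


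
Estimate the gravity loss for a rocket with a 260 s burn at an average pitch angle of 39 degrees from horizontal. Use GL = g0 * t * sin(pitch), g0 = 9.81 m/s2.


GL = 9.81 * 260 * sin(39 deg) = 1605 m/s

1605 m/s


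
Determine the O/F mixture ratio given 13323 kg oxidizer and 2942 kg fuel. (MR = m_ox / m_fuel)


MR = 13323 / 2942 = 4.53

4.53


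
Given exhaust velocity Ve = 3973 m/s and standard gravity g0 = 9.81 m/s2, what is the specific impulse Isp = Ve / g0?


Isp = Ve / g0 = 3973 / 9.81 = 405.0 s

405.0 s


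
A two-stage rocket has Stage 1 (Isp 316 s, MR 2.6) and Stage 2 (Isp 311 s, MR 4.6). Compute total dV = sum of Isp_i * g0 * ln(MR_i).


dV1 = 316 * 9.81 * ln(2.6) = 2962.0 m/s
dV2 = 311 * 9.81 * ln(4.6) = 4655.9 m/s
Total dV = 2962.0 + 4655.9 = 7617.9 m/s ~ 7618 m/s

7618 m/s


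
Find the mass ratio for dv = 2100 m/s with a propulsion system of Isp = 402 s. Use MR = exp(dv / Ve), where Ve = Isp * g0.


Ve = 402 * 9.81 = 3943.62 m/s
MR = exp(2100 / 3943.62) = 1.703

1.703


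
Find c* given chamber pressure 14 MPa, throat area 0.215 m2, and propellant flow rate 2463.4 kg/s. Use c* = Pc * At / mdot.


c* = 14e6 * 0.215 / 2463.4 = 1222 m/s

1222 m/s


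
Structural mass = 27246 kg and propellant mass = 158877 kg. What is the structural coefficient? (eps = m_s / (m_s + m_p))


eps = 27246 / (27246 + 158877) = 0.1464

0.1464


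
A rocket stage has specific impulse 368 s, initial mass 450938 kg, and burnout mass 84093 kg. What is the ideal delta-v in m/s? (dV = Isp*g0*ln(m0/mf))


Ve = 368 * 9.81 = 3610.08 m/s
dV = 3610.08 * ln(450938/84093) = 6063 m/s

6063 m/s


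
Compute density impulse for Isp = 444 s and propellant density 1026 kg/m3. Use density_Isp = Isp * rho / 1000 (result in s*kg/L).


rho*Isp = 444 * 1026 / 1000 = 456 s*kg/L

456 s*kg/L


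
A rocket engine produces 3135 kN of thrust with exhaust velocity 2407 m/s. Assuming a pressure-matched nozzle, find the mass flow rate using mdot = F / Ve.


mdot = F / Ve = 3135000 / 2407 = 1302.5 kg/s

1302.5 kg/s


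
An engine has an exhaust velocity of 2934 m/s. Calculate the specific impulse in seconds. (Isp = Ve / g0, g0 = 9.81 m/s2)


Isp = Ve / g0 = 2934 / 9.81 = 299.1 s

299.1 s


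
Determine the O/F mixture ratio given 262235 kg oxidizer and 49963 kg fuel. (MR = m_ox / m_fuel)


MR = 262235 / 49963 = 5.25

5.25


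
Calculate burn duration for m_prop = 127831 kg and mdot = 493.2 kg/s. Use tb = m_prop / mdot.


tb = 127831 / 493.2 = 259.2 s

259.2 s


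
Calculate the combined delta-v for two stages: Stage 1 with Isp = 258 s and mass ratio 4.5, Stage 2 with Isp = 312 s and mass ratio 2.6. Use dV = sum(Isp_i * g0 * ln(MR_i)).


dV1 = 258 * 9.81 * ln(4.5) = 3806.8 m/s
dV2 = 312 * 9.81 * ln(2.6) = 2924.6 m/s
Total dV = 3806.8 + 2924.6 = 6731.4 m/s ~ 6731 m/s

6731 m/s


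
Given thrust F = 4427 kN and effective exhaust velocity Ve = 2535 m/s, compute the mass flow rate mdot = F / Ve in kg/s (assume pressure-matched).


mdot = F / Ve = 4427000 / 2535 = 1746.4 kg/s

1746.4 kg/s


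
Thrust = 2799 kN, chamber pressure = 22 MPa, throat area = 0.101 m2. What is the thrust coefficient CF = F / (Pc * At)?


CF = 2799000 / (22e6 * 0.101) = 1.26

1.26


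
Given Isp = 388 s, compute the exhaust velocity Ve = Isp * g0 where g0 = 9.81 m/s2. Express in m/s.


Ve = Isp * g0 = 388 * 9.81 = 3806.3 m/s

3806.3 m/s


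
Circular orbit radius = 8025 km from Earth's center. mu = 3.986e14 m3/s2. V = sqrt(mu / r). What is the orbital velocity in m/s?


V = sqrt(3.986e14 / 8025000) = 7048 m/s

7048 m/s


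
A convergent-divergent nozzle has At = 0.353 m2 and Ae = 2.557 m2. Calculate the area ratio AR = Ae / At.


AR = 2.557 / 0.353 = 7.2

7.2


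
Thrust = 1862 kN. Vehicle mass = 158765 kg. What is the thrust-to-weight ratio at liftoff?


TWR = 1862000 / (158765 * 9.81) = 1.2

1.2


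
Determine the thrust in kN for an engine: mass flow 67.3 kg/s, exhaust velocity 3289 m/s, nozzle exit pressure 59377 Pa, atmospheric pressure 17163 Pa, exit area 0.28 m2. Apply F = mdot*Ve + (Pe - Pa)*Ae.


F = 67.3 * 3289 + (59377 - 17163) * 0.28 = 233170.0 N = 233.2 kN

233.2 kN


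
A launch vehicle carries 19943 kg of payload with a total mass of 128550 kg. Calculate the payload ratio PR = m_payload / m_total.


PR = 19943 / 128550 = 0.1551

0.1551


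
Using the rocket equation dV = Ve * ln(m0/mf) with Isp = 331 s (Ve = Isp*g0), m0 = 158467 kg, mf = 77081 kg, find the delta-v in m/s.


Ve = 331 * 9.81 = 3247.11 m/s
dV = 3247.11 * ln(158467/77081) = 2340 m/s

2340 m/s


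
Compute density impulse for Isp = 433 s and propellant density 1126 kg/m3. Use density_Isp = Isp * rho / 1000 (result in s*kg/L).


rho*Isp = 433 * 1126 / 1000 = 488 s*kg/L

488 s*kg/L


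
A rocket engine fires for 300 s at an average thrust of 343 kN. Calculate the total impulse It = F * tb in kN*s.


It = 343 * 300 = 102900 kN*s

102900 kN*s


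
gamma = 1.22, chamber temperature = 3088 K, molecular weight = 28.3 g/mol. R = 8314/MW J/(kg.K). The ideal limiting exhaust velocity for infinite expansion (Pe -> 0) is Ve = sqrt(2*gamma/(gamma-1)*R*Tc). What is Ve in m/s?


R = 8314 / 28.3 = 293.78 J/(kg.K)
Ve = sqrt(2 * 1.22 / (1.22 - 1) * 293.78 * 3088) = 3172 m/s

3172 m/s


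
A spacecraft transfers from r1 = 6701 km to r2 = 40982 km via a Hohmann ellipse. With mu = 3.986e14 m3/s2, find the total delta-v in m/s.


V1 = sqrt(mu/r1) = 7712.57 m/s
dV1 = V1*(sqrt(2*r2/(r1+r2)) - 1) = 2399.24 m/s
V2 = sqrt(mu/r2) = 3118.69 m/s
dV2 = V2*(1 - sqrt(2*r1/(r1+r2))) = 1465.3 m/s
Total dV = 3865 m/s

3865 m/s


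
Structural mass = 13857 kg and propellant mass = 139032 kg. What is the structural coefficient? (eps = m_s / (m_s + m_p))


eps = 13857 / (13857 + 139032) = 0.0906

0.0906


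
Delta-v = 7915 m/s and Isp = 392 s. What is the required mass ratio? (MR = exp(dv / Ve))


Ve = 392 * 9.81 = 3845.52 m/s
MR = exp(7915 / 3845.52) = 7.832

7.832


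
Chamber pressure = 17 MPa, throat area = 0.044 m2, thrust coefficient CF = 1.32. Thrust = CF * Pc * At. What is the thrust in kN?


F = 1.32 * 17e6 * 0.044 = 987360.0 N = 987.4 kN

987.4 kN


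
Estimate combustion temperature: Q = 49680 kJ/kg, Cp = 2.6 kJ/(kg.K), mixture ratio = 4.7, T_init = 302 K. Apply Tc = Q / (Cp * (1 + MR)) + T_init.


Tc = 49680 / (2.6 * (1 + 4.7)) + 302 = 3654 K

3654 K


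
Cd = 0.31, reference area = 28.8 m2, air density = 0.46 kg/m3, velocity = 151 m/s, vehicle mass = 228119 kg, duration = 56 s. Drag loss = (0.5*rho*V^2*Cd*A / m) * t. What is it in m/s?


D = 0.5 * 0.46 * 151^2 * 0.31 * 28.8 = 46820.49 N
a = 46820.49 / 228119 = 0.2052 m/s2
dV = 0.2052 * 56 = 11.5 m/s

11.5 m/s


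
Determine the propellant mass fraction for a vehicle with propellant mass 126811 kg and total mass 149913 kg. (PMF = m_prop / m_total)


PMF = 126811 / 149913 = 0.846

0.846


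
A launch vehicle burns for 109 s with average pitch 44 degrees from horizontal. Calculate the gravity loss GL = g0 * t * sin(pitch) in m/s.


GL = 9.81 * 109 * sin(44 deg) = 743 m/s

743 m/s


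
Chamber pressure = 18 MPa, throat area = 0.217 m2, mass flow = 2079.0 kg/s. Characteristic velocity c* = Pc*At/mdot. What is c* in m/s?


c* = 18e6 * 0.217 / 2079.0 = 1879 m/s

1879 m/s


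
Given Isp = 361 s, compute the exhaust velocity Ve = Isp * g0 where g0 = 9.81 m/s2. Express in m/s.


Ve = Isp * g0 = 361 * 9.81 = 3541.4 m/s

3541.4 m/s


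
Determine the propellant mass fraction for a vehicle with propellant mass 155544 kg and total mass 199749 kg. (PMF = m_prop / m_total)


PMF = 155544 / 199749 = 0.779

0.779


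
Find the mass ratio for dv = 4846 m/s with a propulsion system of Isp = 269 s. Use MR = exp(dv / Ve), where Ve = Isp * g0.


Ve = 269 * 9.81 = 2638.89 m/s
MR = exp(4846 / 2638.89) = 6.274

6.274


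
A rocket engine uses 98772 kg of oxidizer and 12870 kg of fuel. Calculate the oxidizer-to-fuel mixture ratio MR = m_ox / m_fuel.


MR = 98772 / 12870 = 7.67

7.67


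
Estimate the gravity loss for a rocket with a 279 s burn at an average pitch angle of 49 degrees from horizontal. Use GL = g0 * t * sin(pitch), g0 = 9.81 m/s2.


GL = 9.81 * 279 * sin(49 deg) = 2066 m/s

2066 m/s


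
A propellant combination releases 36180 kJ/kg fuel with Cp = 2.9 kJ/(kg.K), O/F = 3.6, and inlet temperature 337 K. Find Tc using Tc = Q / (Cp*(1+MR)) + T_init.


Tc = 36180 / (2.9 * (1 + 3.6)) + 337 = 3049 K

3049 K


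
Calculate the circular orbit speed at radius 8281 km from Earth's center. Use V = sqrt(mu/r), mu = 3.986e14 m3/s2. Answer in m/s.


V = sqrt(3.986e14 / 8281000) = 6938 m/s

6938 m/s


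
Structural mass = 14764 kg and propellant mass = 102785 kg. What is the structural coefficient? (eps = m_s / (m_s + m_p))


eps = 14764 / (14764 + 102785) = 0.1256

0.1256


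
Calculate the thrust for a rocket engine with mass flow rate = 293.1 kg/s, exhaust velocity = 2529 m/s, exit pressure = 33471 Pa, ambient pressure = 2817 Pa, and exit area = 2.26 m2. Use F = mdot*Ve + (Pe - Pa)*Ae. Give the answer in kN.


F = 293.1 * 2529 + (33471 - 2817) * 2.26 = 810528.0 N = 810.5 kN

810.5 kN


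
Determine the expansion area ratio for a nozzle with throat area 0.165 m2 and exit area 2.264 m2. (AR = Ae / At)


AR = 2.264 / 0.165 = 13.7

13.7


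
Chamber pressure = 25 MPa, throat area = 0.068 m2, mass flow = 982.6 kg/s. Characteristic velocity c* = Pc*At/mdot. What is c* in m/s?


c* = 25e6 * 0.068 / 982.6 = 1730 m/s

1730 m/s


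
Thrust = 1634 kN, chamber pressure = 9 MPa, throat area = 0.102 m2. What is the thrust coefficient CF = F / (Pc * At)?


CF = 1634000 / (9e6 * 0.102) = 1.78

1.78


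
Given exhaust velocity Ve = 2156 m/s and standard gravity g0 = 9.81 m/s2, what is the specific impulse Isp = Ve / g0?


Isp = Ve / g0 = 2156 / 9.81 = 219.8 s

219.8 s


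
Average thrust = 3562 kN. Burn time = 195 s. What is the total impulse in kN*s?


It = 3562 * 195 = 694590 kN*s

694590 kN*s


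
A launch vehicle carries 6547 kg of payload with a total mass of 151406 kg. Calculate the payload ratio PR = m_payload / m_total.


PR = 6547 / 151406 = 0.0432

0.0432


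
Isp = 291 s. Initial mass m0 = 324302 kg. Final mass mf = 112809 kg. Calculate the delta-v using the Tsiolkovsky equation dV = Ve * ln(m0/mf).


Ve = 291 * 9.81 = 2854.71 m/s
dV = 2854.71 * ln(324302/112809) = 3015 m/s

3015 m/s


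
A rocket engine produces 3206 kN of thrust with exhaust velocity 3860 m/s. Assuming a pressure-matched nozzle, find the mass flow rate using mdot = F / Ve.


mdot = F / Ve = 3206000 / 3860 = 830.6 kg/s

830.6 kg/s


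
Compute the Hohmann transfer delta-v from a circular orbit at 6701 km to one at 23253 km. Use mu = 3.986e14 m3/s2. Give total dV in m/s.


V1 = sqrt(mu/r1) = 7712.57 m/s
dV1 = V1*(sqrt(2*r2/(r1+r2)) - 1) = 1897.49 m/s
V2 = sqrt(mu/r2) = 4140.27 m/s
dV2 = V2*(1 - sqrt(2*r1/(r1+r2))) = 1370.87 m/s
Total dV = 3268 m/s

3268 m/s


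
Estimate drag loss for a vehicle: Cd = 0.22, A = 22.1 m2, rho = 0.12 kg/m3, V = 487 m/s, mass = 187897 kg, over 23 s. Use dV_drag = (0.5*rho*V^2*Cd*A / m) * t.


D = 0.5 * 0.12 * 487^2 * 0.22 * 22.1 = 69186.94 N
a = 69186.94 / 187897 = 0.3682 m/s2
dV = 0.3682 * 23 = 8.5 m/s

8.5 m/s


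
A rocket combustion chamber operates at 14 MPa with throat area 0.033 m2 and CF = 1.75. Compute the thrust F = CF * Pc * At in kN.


F = 1.75 * 14e6 * 0.033 = 808500.0 N = 808.5 kN

808.5 kN


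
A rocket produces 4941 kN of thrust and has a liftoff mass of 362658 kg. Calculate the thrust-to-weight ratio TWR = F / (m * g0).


TWR = 4941000 / (362658 * 9.81) = 1.39

1.39


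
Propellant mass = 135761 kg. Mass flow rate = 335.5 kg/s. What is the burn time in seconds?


tb = 135761 / 335.5 = 404.7 s

404.7 s


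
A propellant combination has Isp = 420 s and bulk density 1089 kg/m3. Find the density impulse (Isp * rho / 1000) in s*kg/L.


rho*Isp = 420 * 1089 / 1000 = 457 s*kg/L

457 s*kg/L


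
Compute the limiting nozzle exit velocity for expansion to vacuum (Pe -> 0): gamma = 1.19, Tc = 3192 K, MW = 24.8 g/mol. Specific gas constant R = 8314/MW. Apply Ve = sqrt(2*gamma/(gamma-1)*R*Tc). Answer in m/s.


R = 8314 / 24.8 = 335.24 J/(kg.K)
Ve = sqrt(2 * 1.19 / (1.19 - 1) * 335.24 * 3192) = 3661 m/s

3661 m/s


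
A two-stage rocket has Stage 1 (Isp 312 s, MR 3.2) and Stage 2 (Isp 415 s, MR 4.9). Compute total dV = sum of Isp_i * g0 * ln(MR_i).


dV1 = 312 * 9.81 * ln(3.2) = 3560.1 m/s
dV2 = 415 * 9.81 * ln(4.9) = 6470.0 m/s
Total dV = 3560.1 + 6470.0 = 10030.1 m/s ~ 10030 m/s

10030 m/s


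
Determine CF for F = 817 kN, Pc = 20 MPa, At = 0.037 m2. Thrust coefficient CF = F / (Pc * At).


CF = 817000 / (20e6 * 0.037) = 1.1

1.1


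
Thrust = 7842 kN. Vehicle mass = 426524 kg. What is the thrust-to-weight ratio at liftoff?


TWR = 7842000 / (426524 * 9.81) = 1.87

1.87


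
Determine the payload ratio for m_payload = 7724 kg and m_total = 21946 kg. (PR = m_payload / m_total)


PR = 7724 / 21946 = 0.352

0.352


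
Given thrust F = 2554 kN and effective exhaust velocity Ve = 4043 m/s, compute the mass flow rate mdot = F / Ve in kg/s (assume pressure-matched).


mdot = F / Ve = 2554000 / 4043 = 631.7 kg/s

631.7 kg/s


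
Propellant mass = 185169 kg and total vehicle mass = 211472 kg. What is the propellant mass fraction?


PMF = 185169 / 211472 = 0.876

0.876


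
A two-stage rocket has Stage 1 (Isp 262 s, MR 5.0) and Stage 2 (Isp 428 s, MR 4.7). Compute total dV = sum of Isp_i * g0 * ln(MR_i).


dV1 = 262 * 9.81 * ln(5.0) = 4136.6 m/s
dV2 = 428 * 9.81 * ln(4.7) = 6497.7 m/s
Total dV = 4136.6 + 6497.7 = 10634.3 m/s ~ 10634 m/s

10634 m/s


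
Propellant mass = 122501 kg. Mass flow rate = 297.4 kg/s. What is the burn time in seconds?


tb = 122501 / 297.4 = 411.9 s

411.9 s


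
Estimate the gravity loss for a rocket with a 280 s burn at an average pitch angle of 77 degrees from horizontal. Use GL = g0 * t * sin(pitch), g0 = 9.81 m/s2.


GL = 9.81 * 280 * sin(77 deg) = 2676 m/s

2676 m/s


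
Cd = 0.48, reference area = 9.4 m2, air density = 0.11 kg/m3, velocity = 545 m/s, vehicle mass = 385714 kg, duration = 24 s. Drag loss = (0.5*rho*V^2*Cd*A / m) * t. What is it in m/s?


D = 0.5 * 0.11 * 545^2 * 0.48 * 9.4 = 73709.72 N
a = 73709.72 / 385714 = 0.1911 m/s2
dV = 0.1911 * 24 = 4.6 m/s

4.6 m/s


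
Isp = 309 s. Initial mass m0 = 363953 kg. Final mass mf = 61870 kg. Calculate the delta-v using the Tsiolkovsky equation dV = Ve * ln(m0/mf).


Ve = 309 * 9.81 = 3031.29 m/s
dV = 3031.29 * ln(363953/61870) = 5371 m/s

5371 m/s


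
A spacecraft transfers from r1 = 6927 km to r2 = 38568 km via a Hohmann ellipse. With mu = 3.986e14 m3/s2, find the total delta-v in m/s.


V1 = sqrt(mu/r1) = 7585.71 m/s
dV1 = V1*(sqrt(2*r2/(r1+r2)) - 1) = 2291.7 m/s
V2 = sqrt(mu/r2) = 3214.81 m/s
dV2 = V2*(1 - sqrt(2*r1/(r1+r2))) = 1440.78 m/s
Total dV = 3732 m/s

3732 m/s


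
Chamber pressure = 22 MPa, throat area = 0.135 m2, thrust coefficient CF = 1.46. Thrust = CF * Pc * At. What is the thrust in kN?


F = 1.46 * 22e6 * 0.135 = 4.3362e+06 N = 4336.2 kN

4336.2 kN


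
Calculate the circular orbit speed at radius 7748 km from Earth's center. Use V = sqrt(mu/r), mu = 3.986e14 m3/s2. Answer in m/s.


V = sqrt(3.986e14 / 7748000) = 7173 m/s

7173 m/s


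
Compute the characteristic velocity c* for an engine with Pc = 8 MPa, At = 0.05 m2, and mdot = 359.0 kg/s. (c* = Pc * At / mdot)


c* = 8e6 * 0.05 / 359.0 = 1114 m/s

1114 m/s


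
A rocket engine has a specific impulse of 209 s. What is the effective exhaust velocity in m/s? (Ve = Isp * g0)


Ve = Isp * g0 = 209 * 9.81 = 2050.3 m/s

2050.3 m/s


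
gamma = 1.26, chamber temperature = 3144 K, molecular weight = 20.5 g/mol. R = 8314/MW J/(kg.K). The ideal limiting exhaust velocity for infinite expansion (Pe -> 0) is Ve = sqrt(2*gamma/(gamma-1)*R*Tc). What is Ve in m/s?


R = 8314 / 20.5 = 405.56 J/(kg.K)
Ve = sqrt(2 * 1.26 / (1.26 - 1) * 405.56 * 3144) = 3515 m/s

3515 m/s


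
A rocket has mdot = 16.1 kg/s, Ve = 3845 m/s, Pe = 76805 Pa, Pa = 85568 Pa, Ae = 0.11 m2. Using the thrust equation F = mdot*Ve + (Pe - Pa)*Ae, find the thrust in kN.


F = 16.1 * 3845 + (76805 - 85568) * 0.11 = 60941.0 N = 60.9 kN

60.9 kN


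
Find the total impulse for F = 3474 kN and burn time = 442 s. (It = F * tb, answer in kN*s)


It = 3474 * 442 = 1535508 kN*s

1535508 kN*s


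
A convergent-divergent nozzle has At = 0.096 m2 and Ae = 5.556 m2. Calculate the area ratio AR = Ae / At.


AR = 5.556 / 0.096 = 57.9

57.9


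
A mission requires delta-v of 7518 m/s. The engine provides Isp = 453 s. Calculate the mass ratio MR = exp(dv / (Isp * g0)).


Ve = 453 * 9.81 = 4443.93 m/s
MR = exp(7518 / 4443.93) = 5.429

5.429


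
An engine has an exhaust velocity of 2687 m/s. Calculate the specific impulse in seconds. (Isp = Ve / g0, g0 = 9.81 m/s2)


Isp = Ve / g0 = 2687 / 9.81 = 273.9 s

273.9 s


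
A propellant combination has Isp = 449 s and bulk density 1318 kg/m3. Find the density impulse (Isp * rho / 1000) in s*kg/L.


rho*Isp = 449 * 1318 / 1000 = 592 s*kg/L

592 s*kg/L


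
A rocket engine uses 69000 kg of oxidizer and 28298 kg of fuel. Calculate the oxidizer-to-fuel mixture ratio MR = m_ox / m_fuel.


MR = 69000 / 28298 = 2.44

2.44


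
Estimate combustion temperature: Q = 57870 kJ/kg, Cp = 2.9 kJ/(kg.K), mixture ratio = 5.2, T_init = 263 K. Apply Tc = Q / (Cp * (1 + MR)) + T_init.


Tc = 57870 / (2.9 * (1 + 5.2)) + 263 = 3482 K

3482 K


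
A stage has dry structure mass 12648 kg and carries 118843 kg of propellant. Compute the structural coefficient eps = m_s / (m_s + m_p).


eps = 12648 / (12648 + 118843) = 0.0962

0.0962


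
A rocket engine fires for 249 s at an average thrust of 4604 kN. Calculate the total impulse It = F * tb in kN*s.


It = 4604 * 249 = 1146396 kN*s

1146396 kN*s


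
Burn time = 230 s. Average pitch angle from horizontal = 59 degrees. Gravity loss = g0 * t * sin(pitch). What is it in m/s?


GL = 9.81 * 230 * sin(59 deg) = 1934 m/s

1934 m/s


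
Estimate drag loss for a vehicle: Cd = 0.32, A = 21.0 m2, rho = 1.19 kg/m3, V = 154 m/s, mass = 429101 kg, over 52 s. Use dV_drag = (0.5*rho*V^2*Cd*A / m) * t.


D = 0.5 * 1.19 * 154^2 * 0.32 * 21.0 = 94826.05 N
a = 94826.05 / 429101 = 0.221 m/s2
dV = 0.221 * 52 = 11.5 m/s

11.5 m/s


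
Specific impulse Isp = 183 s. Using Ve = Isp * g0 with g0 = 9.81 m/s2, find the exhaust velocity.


Ve = Isp * g0 = 183 * 9.81 = 1795.2 m/s

1795.2 m/s


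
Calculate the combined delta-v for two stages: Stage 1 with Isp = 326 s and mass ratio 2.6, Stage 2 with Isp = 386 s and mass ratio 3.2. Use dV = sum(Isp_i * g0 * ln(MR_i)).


dV1 = 326 * 9.81 * ln(2.6) = 3055.8 m/s
dV2 = 386 * 9.81 * ln(3.2) = 4404.5 m/s
Total dV = 3055.8 + 4404.5 = 7460.3 m/s ~ 7460 m/s

7460 m/s


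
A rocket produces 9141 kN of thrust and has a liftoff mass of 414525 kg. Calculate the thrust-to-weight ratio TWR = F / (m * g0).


TWR = 9141000 / (414525 * 9.81) = 2.25

2.25


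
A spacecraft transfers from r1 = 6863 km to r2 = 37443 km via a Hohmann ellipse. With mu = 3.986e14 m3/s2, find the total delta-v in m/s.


V1 = sqrt(mu/r1) = 7620.99 m/s
dV1 = V1*(sqrt(2*r2/(r1+r2)) - 1) = 2286.88 m/s
V2 = sqrt(mu/r2) = 3262.75 m/s
dV2 = V2*(1 - sqrt(2*r1/(r1+r2))) = 1446.71 m/s
Total dV = 3734 m/s

3734 m/s


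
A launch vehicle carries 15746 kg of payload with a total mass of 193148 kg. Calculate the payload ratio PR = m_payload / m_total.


PR = 15746 / 193148 = 0.0815

0.0815


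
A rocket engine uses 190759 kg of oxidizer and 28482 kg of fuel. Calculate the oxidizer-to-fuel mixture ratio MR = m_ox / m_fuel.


MR = 190759 / 28482 = 6.7

6.7


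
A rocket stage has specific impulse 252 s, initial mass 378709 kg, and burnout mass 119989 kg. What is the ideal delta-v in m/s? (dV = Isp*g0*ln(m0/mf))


Ve = 252 * 9.81 = 2472.12 m/s
dV = 2472.12 * ln(378709/119989) = 2841 m/s

2841 m/s


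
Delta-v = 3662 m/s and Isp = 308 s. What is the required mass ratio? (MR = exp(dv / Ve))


Ve = 308 * 9.81 = 3021.48 m/s
MR = exp(3662 / 3021.48) = 3.36

3.36


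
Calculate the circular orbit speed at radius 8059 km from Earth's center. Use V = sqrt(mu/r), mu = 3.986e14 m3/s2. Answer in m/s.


V = sqrt(3.986e14 / 8059000) = 7033 m/s

7033 m/s


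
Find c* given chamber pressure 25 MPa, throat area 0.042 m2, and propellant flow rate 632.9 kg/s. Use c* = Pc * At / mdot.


c* = 25e6 * 0.042 / 632.9 = 1659 m/s

1659 m/s


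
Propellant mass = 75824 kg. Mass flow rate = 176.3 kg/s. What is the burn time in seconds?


tb = 75824 / 176.3 = 430.1 s

430.1 s


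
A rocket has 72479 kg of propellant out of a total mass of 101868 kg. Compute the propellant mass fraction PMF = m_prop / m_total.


PMF = 72479 / 101868 = 0.711

0.711


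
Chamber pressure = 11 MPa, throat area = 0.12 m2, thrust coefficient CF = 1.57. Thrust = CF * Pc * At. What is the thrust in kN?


F = 1.57 * 11e6 * 0.12 = 2.0724e+06 N = 2072.4 kN

2072.4 kN


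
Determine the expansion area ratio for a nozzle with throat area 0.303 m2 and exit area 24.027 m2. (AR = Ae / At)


AR = 24.027 / 0.303 = 79.3

79.3


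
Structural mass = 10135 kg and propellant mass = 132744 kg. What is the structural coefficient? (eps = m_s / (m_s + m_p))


eps = 10135 / (10135 + 132744) = 0.0709

0.0709


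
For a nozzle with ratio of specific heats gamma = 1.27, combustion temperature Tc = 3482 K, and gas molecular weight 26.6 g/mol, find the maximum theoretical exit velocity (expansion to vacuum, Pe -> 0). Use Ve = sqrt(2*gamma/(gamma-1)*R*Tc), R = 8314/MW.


R = 8314 / 26.6 = 312.56 J/(kg.K)
Ve = sqrt(2 * 1.27 / (1.27 - 1) * 312.56 * 3482) = 3200 m/s

3200 m/s


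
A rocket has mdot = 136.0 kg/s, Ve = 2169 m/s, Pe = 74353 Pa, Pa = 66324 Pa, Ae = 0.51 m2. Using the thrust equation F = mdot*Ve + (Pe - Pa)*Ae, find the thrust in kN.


F = 136.0 * 2169 + (74353 - 66324) * 0.51 = 299079.0 N = 299.1 kN

299.1 kN


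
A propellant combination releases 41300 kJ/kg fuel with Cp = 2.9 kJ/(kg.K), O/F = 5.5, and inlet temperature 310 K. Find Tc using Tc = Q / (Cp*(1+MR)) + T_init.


Tc = 41300 / (2.9 * (1 + 5.5)) + 310 = 2501 K

2501 K


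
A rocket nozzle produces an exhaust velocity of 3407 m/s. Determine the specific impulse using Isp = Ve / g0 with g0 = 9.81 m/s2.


Isp = Ve / g0 = 3407 / 9.81 = 347.3 s

347.3 s


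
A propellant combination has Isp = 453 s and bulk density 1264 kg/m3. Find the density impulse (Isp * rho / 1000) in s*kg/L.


rho*Isp = 453 * 1264 / 1000 = 573 s*kg/L

573 s*kg/L


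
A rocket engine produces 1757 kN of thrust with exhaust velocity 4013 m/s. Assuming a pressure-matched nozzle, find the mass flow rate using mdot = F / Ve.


mdot = F / Ve = 1757000 / 4013 = 437.8 kg/s

437.8 kg/s
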